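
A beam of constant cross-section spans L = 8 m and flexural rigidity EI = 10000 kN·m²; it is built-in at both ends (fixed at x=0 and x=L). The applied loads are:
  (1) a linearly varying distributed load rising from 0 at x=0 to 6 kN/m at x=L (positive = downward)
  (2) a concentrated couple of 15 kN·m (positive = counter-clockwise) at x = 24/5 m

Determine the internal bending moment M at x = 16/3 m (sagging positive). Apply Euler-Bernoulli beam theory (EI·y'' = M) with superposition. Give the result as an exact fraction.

M(16/3) = 167/135 kN·m

Load 1 — triangular load w₀=6 kN/m (0→w₀ over full span):
  M_1 = 3w₀Lx/20 - w₀L²/30 - w₀x³/(6L) = 3·6·8·(16/3)/20 - 6·8²/30 - 6·(16/3)³/(6·8) = 896/135 kN·m
Load 2 — applied couple M₀=15 kN·m at a=24/5 m (b=L-a=16/5):
  M_2 = R_Ax - M_A - M₀  [x>a] with R_A=27/10, M_A=24/5 = (27/10)·(16/3) - (24/5) - 15 = -27/5 kN·m
Superposition: M = Σ M_i = 167/135 kN·m ≈ 1.237037 kN·m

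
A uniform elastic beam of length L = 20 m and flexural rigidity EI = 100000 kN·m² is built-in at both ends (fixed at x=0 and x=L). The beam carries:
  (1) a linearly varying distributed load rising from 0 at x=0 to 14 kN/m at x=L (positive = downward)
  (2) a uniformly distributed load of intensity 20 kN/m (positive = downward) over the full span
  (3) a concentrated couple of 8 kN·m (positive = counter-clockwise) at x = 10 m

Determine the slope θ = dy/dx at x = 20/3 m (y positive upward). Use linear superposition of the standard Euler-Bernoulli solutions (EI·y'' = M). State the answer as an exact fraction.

Load 1 — triangular load w₀=14 kN/m (0→w₀ over full span):
  θ_1 = -w₀(2x(L-x)(L-2x)(x+2L)+x²(L-x)²)/(120LEI) = -14·(2·(20/3)·(20-(20/3))·(20-2·(20/3))·((20/3)+2·20)+(20/3)²·(20-(20/3))²)/(120·20·100000) = -112/30375 rad
Load 2 — uniform load w=20 kN/m over full span:
  θ_2 = -wx(L-x)(L-2x)/(12EI) = -20·(20/3)·(20-(20/3))·(20-2·(20/3))/(12·100000) = -4/405 rad
Load 3 — applied couple M₀=8 kN·m at a=10 m (b=L-a=10):
  θ_3 = (R_Ax²/2 - M_Ax)/EI  [x≤a] with R_A=3/5, M_A=2 = ((3/5)·(20/3)²/2 - 2·(20/3))/100000 = 0 rad
Superposition: θ = Σ θ_i = -412/30375 rad ≈ -0.013564 rad

θ(20/3) = -412/30375 rad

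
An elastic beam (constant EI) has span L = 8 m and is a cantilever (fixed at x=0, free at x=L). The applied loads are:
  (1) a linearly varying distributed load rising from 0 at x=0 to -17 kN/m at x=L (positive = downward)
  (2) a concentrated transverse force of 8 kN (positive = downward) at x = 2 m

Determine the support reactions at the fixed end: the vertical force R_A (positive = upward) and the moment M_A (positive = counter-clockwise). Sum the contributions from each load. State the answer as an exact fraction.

R_A = -60 kN, M_A = -1040/3 kN·m

Load 1 — triangular load w₀=-17 kN/m (0→w₀ over full span):
  R_A = w₀L/2 = (-17)·8/2 = -68 kN
  M_A = w₀L²/3 = (-17)·8²/3 = -1088/3 kN·m
Load 2 — point force P=8 kN at a=2 m (b=L-a=6):
  R_A = P = 8 kN
  M_A = Pa = 8·2 = 16 kN·m
Superposition: R_A = -60 kN, M_A = -1040/3 kN·m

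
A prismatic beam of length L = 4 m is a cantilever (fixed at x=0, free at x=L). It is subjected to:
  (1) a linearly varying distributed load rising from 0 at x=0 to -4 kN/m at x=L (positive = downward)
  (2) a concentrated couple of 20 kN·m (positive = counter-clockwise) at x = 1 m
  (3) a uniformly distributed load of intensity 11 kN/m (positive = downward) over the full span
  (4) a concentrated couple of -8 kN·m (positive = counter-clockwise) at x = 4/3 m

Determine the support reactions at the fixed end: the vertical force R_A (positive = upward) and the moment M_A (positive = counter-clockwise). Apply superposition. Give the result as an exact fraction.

Load 1 — triangular load w₀=-4 kN/m (0→w₀ over full span):
  R_A = w₀L/2 = (-4)·4/2 = -8 kN
  M_A = w₀L²/3 = (-4)·4²/3 = -64/3 kN·m
Load 2 — applied couple M₀=20 kN·m at a=1 m (b=L-a=3):
  R_A = 0 kN
  M_A = -M₀ = -20 kN·m
Load 3 — uniform load w=11 kN/m over full span:
  R_A = wL = 11·4 = 44 kN
  M_A = wL²/2 = 11·4²/2 = 88 kN·m
Load 4 — applied couple M₀=-8 kN·m at a=4/3 m (b=L-a=8/3):
  R_A = 0 kN
  M_A = -M₀ = -(-8) = 8 kN·m
Superposition: R_A = 36 kN, M_A = 164/3 kN·m

R_A = 36 kN, M_A = 164/3 kN·m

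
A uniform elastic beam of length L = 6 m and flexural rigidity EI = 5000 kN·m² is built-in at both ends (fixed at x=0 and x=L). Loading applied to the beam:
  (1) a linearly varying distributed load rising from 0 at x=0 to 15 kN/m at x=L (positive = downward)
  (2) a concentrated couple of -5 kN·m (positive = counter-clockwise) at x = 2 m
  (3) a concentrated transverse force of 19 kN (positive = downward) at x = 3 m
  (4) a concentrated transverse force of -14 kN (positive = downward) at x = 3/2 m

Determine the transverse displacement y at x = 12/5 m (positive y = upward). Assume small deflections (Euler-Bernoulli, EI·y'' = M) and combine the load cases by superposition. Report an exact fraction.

Load 1 — triangular load w₀=15 kN/m (0→w₀ over full span):
  y_1 = -w₀x²(L-x)²(x+2L)/(120LEI) = -15·(12/5)²·(6-(12/5))²·((12/5)+2·6)/(120·6·5000) = -8748/1953125 m
Load 2 — applied couple M₀=-5 kN·m at a=2 m (b=L-a=4):
  y_2 = (R_Ax³/6 - M_Ax²/2 - M₀(x-a)²/2)/EI  [x>a] with R_A=-10/9, M_A=0 = ((-10/9)·(12/5)³/6 - 0·(12/5)²/2 - (-5)·((12/5)-2)²/2)/5000 = -27/62500 m
Load 3 — point force P=19 kN at a=3 m (b=L-a=3):
  y_3 = -Pb²x²(3aL-(3a+b)x)/(6L³EI)  [x≤a] = -19·3²·(12/5)²·(3·3·6-(3·3+3)·(12/5))/(6·6³·5000) = -1197/312500 m
Load 4 — point force P=-14 kN at a=3/2 m (b=L-a=9/2):
  y_4 = -Pa²(L-x)²(3bL-(3b+a)(L-x))/(6L³EI)  [x>a] = -(-14)·(3/2)²·(6-(12/5))²·(3·(9/2)·6-(3·(9/2)+(3/2))·(6-(12/5)))/(6·6³·5000) = 1701/1000000 m
Superposition: y = Σ y_i = -880047/125000000 m ≈ -0.007040 m

y(12/5) = -880047/125000000 m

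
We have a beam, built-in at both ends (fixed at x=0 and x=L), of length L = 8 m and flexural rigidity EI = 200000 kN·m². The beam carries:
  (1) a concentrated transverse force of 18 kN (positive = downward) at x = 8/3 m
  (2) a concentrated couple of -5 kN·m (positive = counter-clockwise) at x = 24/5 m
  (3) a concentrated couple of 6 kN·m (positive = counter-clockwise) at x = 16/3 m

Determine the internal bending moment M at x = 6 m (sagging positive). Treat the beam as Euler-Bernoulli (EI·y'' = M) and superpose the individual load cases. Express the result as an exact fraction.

Load 1 — point force P=18 kN at a=8/3 m (b=L-a=16/3):
  M_1 = Pa²(a+3b)(L-x)/L³ - Pa²b/L²  [x>a] = 18·(8/3)²·((8/3)+3·(16/3))·(8-6)/8³ - 18·(8/3)²·(16/3)/8² = -4/3 kN·m
Load 2 — applied couple M₀=-5 kN·m at a=24/5 m (b=L-a=16/5):
  M_2 = R_Ax - M_A - M₀  [x>a] with R_A=-9/10, M_A=-8/5 = (-9/10)·6 - (-8/5) - (-5) = 6/5 kN·m
Load 3 — applied couple M₀=6 kN·m at a=16/3 m (b=L-a=8/3):
  M_3 = R_Ax - M_A - M₀  [x>a] with R_A=1, M_A=2 = 1·6 - 2 - 6 = -2 kN·m
Superposition: M = Σ M_i = -32/15 kN·m ≈ -2.133333 kN·m

M(6) = -32/15 kN·m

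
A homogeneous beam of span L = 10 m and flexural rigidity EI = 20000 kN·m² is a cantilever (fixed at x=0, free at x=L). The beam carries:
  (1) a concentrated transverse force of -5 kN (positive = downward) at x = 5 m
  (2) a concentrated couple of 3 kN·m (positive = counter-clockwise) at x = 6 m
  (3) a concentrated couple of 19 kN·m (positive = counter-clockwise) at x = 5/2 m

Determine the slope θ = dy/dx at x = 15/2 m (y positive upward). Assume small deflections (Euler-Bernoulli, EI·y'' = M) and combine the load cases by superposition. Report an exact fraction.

Load 1 — point force P=-5 kN at a=5 m (b=L-a=5):
  θ_1 = -Pa²/(2EI)  [x>a] = -(-5)·5²/(2·20000) = 1/320 rad
Load 2 — applied couple M₀=3 kN·m at a=6 m (b=L-a=4):
  θ_2 = M₀a/EI  [x>a] = 3·6/20000 = 9/10000 rad
Load 3 — applied couple M₀=19 kN·m at a=5/2 m (b=L-a=15/2):
  θ_3 = M₀a/EI  [x>a] = 19·(5/2)/20000 = 19/8000 rad
Superposition: θ = Σ θ_i = 4/625 rad ≈ 0.006400 rad

θ(15/2) = 4/625 rad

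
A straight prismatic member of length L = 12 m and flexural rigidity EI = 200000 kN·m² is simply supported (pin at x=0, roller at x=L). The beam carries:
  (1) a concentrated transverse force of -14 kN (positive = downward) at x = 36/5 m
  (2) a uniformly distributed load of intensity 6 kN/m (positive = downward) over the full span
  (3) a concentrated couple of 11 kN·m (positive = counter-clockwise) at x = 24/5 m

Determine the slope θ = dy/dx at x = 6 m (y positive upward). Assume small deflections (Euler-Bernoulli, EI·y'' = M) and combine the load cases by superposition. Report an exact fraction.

θ(6) = 4289/50000000 rad

Load 1 — point force P=-14 kN at a=36/5 m (b=L-a=24/5):
  θ_1 = -Pb(L²-b²-3x²)/(6LEI)  [x≤a] = -(-14)·(24/5)·(12²-(24/5)²-3·6²)/(6·12·200000) = 189/3125000 rad
Load 2 — uniform load w=6 kN/m over full span:
  θ_2 = -w(L³-6Lx²+4x³)/(24EI) = -6·(12³-6·12·6²+4·6³)/(24·200000) = 0 rad
Load 3 — applied couple M₀=11 kN·m at a=24/5 m (b=L-a=36/5):
  θ_3 = (M₀x²/(2L)-M₀(x-a)+C₁)/EI  [x>a] with C₁=M₀(3b²-L²)/(6L)=44/25 = (11·6²/(2·12)-11·(6-(24/5))+(44/25))/200000 = 253/10000000 rad
Superposition: θ = Σ θ_i = 4289/50000000 rad ≈ 0.000086 rad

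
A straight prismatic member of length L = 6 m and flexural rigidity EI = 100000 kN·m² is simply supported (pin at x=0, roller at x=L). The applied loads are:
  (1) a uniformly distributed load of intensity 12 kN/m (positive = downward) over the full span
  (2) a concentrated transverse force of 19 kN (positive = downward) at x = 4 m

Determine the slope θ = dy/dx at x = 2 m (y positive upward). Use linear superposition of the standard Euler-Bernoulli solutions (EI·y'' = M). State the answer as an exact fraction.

θ(2) = -329/450000 rad

Load 1 — uniform load w=12 kN/m over full span:
  θ_1 = -w(L³-6Lx²+4x³)/(24EI) = -12·(6³-6·6·2²+4·2³)/(24·100000) = -13/25000 rad
Load 2 — point force P=19 kN at a=4 m (b=L-a=2):
  θ_2 = -Pb(L²-b²-3x²)/(6LEI)  [x≤a] = -19·2·(6²-2²-3·2²)/(6·6·100000) = -19/90000 rad
Superposition: θ = Σ θ_i = -329/450000 rad ≈ -0.000731 rad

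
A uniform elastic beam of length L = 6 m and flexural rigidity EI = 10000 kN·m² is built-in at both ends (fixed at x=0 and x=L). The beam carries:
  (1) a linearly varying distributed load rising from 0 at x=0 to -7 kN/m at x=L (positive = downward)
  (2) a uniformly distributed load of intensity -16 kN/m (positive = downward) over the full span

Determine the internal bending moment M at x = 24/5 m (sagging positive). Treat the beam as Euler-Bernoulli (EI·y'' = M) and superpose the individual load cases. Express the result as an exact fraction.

M(24/5) = 198/125 kN·m

Load 1 — triangular load w₀=-7 kN/m (0→w₀ over full span):
  M_1 = 3w₀Lx/20 - w₀L²/30 - w₀x³/(6L) = 3·(-7)·6·(24/5)/20 - (-7)·6²/30 - (-7)·(24/5)³/(6·6) = -42/125 kN·m
Load 2 — uniform load w=-16 kN/m over full span:
  M_2 = wLx/2 - wL²/12 - wx²/2 = (-16)·6·(24/5)/2 - (-16)·6²/12 - (-16)·(24/5)²/2 = 48/25 kN·m
Superposition: M = Σ M_i = 198/125 kN·m ≈ 1.584000 kN·m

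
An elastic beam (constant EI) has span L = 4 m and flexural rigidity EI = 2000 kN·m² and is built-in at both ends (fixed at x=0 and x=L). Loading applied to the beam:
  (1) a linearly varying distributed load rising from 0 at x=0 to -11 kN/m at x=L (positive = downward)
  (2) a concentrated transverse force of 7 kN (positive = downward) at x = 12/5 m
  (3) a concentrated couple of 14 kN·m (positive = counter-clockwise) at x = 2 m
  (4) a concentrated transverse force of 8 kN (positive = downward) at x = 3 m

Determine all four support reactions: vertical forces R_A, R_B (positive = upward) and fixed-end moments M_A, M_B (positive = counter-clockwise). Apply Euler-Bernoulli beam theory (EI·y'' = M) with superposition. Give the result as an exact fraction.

R_A = 591/250 kN, M_A = 683/375 kN·m, R_B = -2341/250 kN, M_B = 471/125 kN·m

Load 1 — triangular load w₀=-11 kN/m (0→w₀ over full span):
  R_A = 3w₀L/20 = 3·(-11)·4/20 = -33/5 kN
  M_A = w₀L²/30 = (-11)·4²/30 = -88/15 kN·m
  R_B = 7w₀L/20 = 7·(-11)·4/20 = -77/5 kN
  M_B = -w₀L²/20 = -(-11)·4²/20 = 44/5 kN·m
Load 2 — point force P=7 kN at a=12/5 m (b=L-a=8/5):
  R_A = Pb²(3a+b)/L³ = 7·(8/5)²·(3·(12/5)+(8/5))/4³ = 308/125 kN
  M_A = Pab²/L² = 7·(12/5)·(8/5)²/4² = 336/125 kN·m
  R_B = Pa²(a+3b)/L³ = 7·(12/5)²·((12/5)+3·(8/5))/4³ = 567/125 kN
  M_B = -Pa²b/L² = -7·(12/5)²·(8/5)/4² = -504/125 kN·m
Load 3 — applied couple M₀=14 kN·m at a=2 m (b=L-a=2):
  R_A = 6M₀ab/L³ = 6·14·2·2/4³ = 21/4 kN
  M_A = M₀b(2a-b)/L² = 14·2·(2·2-2)/4² = 7/2 kN·m
  R_B = -6M₀ab/L³ = -6·14·2·2/4³ = -21/4 kN
  M_B = M₀a(2b-a)/L² = 14·2·(2·2-2)/4² = 7/2 kN·m
Load 4 — point force P=8 kN at a=3 m (b=L-a=1):
  R_A = Pb²(3a+b)/L³ = 8·1²·(3·3+1)/4³ = 5/4 kN
  M_A = Pab²/L² = 8·3·1²/4² = 3/2 kN·m
  R_B = Pa²(a+3b)/L³ = 8·3²·(3+3·1)/4³ = 27/4 kN
  M_B = -Pa²b/L² = -8·3²·1/4² = -9/2 kN·m
Superposition: R_A = 591/250 kN, M_A = 683/375 kN·m, R_B = -2341/250 kN, M_B = 471/125 kN·m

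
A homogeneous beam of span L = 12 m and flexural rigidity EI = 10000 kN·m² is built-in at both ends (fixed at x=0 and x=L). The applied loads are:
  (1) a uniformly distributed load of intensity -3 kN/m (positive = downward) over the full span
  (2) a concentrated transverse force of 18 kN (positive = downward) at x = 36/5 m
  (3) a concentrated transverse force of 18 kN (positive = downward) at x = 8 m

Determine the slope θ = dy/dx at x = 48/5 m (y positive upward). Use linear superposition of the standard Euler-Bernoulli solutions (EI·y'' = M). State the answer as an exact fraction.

θ(48/5) = 7419/1953125 rad

Load 1 — uniform load w=-3 kN/m over full span:
  θ_1 = -wx(L-x)(L-2x)/(12EI) = -(-3)·(48/5)·(12-(48/5))·(12-2·(48/5))/(12·10000) = -324/78125 rad
Load 2 — point force P=18 kN at a=36/5 m (b=L-a=24/5):
  θ_2 = Pa²(L-x)(2bL-(3b+a)(L-x))/(2L³EI)  [x>a] = 18·(36/5)²·(12-(48/5))·(2·(24/5)·12-(3·(24/5)+(36/5))·(12-(48/5)))/(2·12³·10000) = 8019/1953125 rad
Load 3 — point force P=18 kN at a=8 m (b=L-a=4):
  θ_3 = Pa²(L-x)(2bL-(3b+a)(L-x))/(2L³EI)  [x>a] = 18·8²·(12-(48/5))·(2·4·12-(3·4+8)·(12-(48/5)))/(2·12³·10000) = 12/3125 rad
Superposition: θ = Σ θ_i = 7419/1953125 rad ≈ 0.003799 rad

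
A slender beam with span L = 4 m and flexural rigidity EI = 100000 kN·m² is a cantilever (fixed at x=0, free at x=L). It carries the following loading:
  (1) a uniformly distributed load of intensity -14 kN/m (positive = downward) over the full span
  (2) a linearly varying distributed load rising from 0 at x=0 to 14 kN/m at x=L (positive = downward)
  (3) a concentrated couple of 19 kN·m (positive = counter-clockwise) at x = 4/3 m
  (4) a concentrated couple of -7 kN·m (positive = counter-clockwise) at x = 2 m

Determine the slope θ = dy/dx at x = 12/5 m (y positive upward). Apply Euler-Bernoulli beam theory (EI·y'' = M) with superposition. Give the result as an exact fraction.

Load 1 — uniform load w=-14 kN/m over full span:
  θ_1 = -wx(x²-3Lx+3L²)/(6EI) = -(-14)·(12/5)·((12/5)²-3·4·(12/5)+3·4²)/(6·100000) = 546/390625 rad
Load 2 — triangular load w₀=14 kN/m (0→w₀ over full span):
  θ_2 = (w₀Lx²/4-w₀L²x/3-w₀x⁴/(24L))/EI = (14·4·(12/5)²/4-14·4²·(12/5)/3-14·(12/5)⁴/(24·4))/100000 = -4039/3906250 rad
Load 3 — applied couple M₀=19 kN·m at a=4/3 m (b=L-a=8/3):
  θ_3 = M₀a/EI  [x>a] = 19·(4/3)/100000 = 19/75000 rad
Load 4 — applied couple M₀=-7 kN·m at a=2 m (b=L-a=2):
  θ_4 = M₀a/EI  [x>a] = (-7)·2/100000 = -7/50000 rad
Superposition: θ = Σ θ_i = 44729/93750000 rad ≈ 0.000477 rad

θ(12/5) = 44729/93750000 rad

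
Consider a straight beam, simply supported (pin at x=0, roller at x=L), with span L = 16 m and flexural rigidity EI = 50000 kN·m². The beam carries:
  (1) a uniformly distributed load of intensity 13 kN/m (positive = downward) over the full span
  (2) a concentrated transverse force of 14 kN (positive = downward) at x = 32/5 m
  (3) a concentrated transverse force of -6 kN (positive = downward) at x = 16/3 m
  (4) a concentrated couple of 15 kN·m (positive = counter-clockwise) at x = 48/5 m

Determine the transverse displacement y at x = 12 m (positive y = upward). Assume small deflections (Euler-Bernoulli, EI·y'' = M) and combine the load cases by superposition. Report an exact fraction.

y(12) = -14154427/84375000 m

Load 1 — uniform load w=13 kN/m over full span:
  y_1 = -wx(L³-2Lx²+x³)/(24EI) = -13·12·(16³-2·16·12²+12³)/(24·50000) = -494/3125 m
Load 2 — point force P=14 kN at a=32/5 m (b=L-a=48/5):
  y_2 = -Pa(L-x)(2Lx-a²-x²)/(6LEI)  [x>a] = -14·(32/5)·(16-12)·(2·16·12-(32/5)²-12²)/(6·16·50000) = -17416/1171875 m
Load 3 — point force P=-6 kN at a=16/3 m (b=L-a=32/3):
  y_3 = -Pa(L-x)(2Lx-a²-x²)/(6LEI)  [x>a] = -(-6)·(16/3)·(16-12)·(2·16·12-(16/3)²-12²)/(6·16·50000) = 476/84375 m
Load 4 — applied couple M₀=15 kN·m at a=48/5 m (b=L-a=32/5):
  y_4 = (M₀x³/(6L)-M₀(x-a)²/2+C₁x)/EI  [x>a] with C₁=M₀(3b²-L²)/(6L)=-104/5 = (15·12³/(6·16)-15·(12-(48/5))²/2+(-104/5)·12)/50000 = -57/125000 m
Superposition: y = Σ y_i = -14154427/84375000 m ≈ -0.167756 m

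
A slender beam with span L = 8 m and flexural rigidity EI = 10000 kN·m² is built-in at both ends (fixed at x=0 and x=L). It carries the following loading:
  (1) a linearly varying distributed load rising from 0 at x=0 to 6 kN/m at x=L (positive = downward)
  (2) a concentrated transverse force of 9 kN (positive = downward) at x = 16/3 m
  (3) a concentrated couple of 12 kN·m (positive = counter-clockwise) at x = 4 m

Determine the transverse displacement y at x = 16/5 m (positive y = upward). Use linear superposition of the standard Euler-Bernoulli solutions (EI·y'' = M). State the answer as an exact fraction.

y(16/5) = -403832/87890625 m

Load 1 — triangular load w₀=6 kN/m (0→w₀ over full span):
  y_1 = -w₀x²(L-x)²(x+2L)/(120LEI) = -6·(16/5)²·(8-(16/5))²·((16/5)+2·8)/(120·8·10000) = -27648/9765625 m
Load 2 — point force P=9 kN at a=16/3 m (b=L-a=8/3):
  y_2 = -Pb²x²(3aL-(3a+b)x)/(6L³EI)  [x≤a] = -9·(8/3)²·(16/5)²·(3·(16/3)·8-(3·(16/3)+(8/3))·(16/5))/(6·8³·10000) = -1024/703125 m
Load 3 — applied couple M₀=12 kN·m at a=4 m (b=L-a=4):
  y_3 = (R_Ax³/6 - M_Ax²/2)/EI  [x≤a] with R_A=9/4, M_A=3 = ((9/4)·(16/5)³/6 - 3·(16/5)²/2)/10000 = -24/78125 m
Superposition: y = Σ y_i = -403832/87890625 m ≈ -0.004595 m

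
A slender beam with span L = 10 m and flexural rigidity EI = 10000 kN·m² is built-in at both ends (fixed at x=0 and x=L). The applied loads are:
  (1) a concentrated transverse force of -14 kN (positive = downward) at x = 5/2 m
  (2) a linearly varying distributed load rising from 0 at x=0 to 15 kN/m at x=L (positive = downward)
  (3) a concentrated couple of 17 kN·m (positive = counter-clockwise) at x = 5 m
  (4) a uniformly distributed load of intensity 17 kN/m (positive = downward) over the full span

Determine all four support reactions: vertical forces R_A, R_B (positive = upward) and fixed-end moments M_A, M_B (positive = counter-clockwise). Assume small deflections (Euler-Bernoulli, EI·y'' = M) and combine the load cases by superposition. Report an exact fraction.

R_A = 7859/80 kN, M_A = 8459/48 kN·m, R_B = 10621/80 kN, M_B = -9881/48 kN·m

Load 1 — point force P=-14 kN at a=5/2 m (b=L-a=15/2):
  R_A = Pb²(3a+b)/L³ = (-14)·(15/2)²·(3·(5/2)+(15/2))/10³ = -189/16 kN
  M_A = Pab²/L² = (-14)·(5/2)·(15/2)²/10² = -315/16 kN·m
  R_B = Pa²(a+3b)/L³ = (-14)·(5/2)²·((5/2)+3·(15/2))/10³ = -35/16 kN
  M_B = -Pa²b/L² = -(-14)·(5/2)²·(15/2)/10² = 105/16 kN·m
Load 2 — triangular load w₀=15 kN/m (0→w₀ over full span):
  R_A = 3w₀L/20 = 3·15·10/20 = 45/2 kN
  M_A = w₀L²/30 = 15·10²/30 = 50 kN·m
  R_B = 7w₀L/20 = 7·15·10/20 = 105/2 kN
  M_B = -w₀L²/20 = -15·10²/20 = -75 kN·m
Load 3 — applied couple M₀=17 kN·m at a=5 m (b=L-a=5):
  R_A = 6M₀ab/L³ = 6·17·5·5/10³ = 51/20 kN
  M_A = M₀b(2a-b)/L² = 17·5·(2·5-5)/10² = 17/4 kN·m
  R_B = -6M₀ab/L³ = -6·17·5·5/10³ = -51/20 kN
  M_B = M₀a(2b-a)/L² = 17·5·(2·5-5)/10² = 17/4 kN·m
Load 4 — uniform load w=17 kN/m over full span:
  R_A = wL/2 = 17·10/2 = 85 kN
  M_A = wL²/12 = 17·10²/12 = 425/3 kN·m
  R_B = wL/2 = 17·10/2 = 85 kN
  M_B = -wL²/12 = -17·10²/12 = -425/3 kN·m
Superposition: R_A = 7859/80 kN, M_A = 8459/48 kN·m, R_B = 10621/80 kN, M_B = -9881/48 kN·m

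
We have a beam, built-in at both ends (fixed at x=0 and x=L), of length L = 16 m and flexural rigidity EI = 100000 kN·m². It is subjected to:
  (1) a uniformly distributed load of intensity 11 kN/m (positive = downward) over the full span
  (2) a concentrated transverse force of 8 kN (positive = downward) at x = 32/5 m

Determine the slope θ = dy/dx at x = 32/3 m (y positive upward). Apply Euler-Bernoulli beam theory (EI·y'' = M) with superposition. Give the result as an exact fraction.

Load 1 — uniform load w=11 kN/m over full span:
  θ_1 = -wx(L-x)(L-2x)/(12EI) = -11·(32/3)·(16-(32/3))·(16-2·(32/3))/(12·100000) = 704/253125 rad
Load 2 — point force P=8 kN at a=32/5 m (b=L-a=48/5):
  θ_2 = Pa²(L-x)(2bL-(3b+a)(L-x))/(2L³EI)  [x>a] = 8·(32/5)²·(16-(32/3))·(2·(48/5)·16-(3·(48/5)+(32/5))·(16-(32/3)))/(2·16³·100000) = 896/3515625 rad
Superposition: θ = Σ θ_i = 96064/31640625 rad ≈ 0.003036 rad

θ(32/3) = 96064/31640625 rad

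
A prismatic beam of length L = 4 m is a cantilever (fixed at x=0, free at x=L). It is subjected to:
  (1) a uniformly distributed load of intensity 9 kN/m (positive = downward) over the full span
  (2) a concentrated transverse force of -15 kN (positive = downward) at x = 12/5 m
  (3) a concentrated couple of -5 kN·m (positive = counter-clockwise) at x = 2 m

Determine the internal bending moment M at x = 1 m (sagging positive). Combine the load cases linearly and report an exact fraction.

Load 1 — uniform load w=9 kN/m over full span:
  M_1 = -w(L-x)²/2 = -9·(4-1)²/2 = -81/2 kN·m
Load 2 — point force P=-15 kN at a=12/5 m (b=L-a=8/5):
  M_2 = -P(a-x)  [x≤a] = -(-15)·((12/5)-1) = 21 kN·m
Load 3 — applied couple M₀=-5 kN·m at a=2 m (b=L-a=2):
  M_3 = M₀  [x≤a] = (-5) = -5 kN·m
Superposition: M = Σ M_i = -49/2 kN·m ≈ -24.500000 kN·m

M(1) = -49/2 kN·m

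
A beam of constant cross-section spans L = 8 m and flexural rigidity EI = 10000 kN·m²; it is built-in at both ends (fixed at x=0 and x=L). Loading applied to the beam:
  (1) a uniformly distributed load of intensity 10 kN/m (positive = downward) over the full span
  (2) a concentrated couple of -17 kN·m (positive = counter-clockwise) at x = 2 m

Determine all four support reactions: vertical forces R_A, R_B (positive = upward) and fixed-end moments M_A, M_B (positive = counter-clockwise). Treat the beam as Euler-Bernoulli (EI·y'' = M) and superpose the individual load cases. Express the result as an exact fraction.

R_A = 2407/64 kN, M_A = 2713/48 kN·m, R_B = 2713/64 kN, M_B = -2815/48 kN·m

Load 1 — uniform load w=10 kN/m over full span:
  R_A = wL/2 = 10·8/2 = 40 kN
  M_A = wL²/12 = 10·8²/12 = 160/3 kN·m
  R_B = wL/2 = 10·8/2 = 40 kN
  M_B = -wL²/12 = -10·8²/12 = -160/3 kN·m
Load 2 — applied couple M₀=-17 kN·m at a=2 m (b=L-a=6):
  R_A = 6M₀ab/L³ = 6·(-17)·2·6/8³ = -153/64 kN
  M_A = M₀b(2a-b)/L² = (-17)·6·(2·2-6)/8² = 51/16 kN·m
  R_B = -6M₀ab/L³ = -6·(-17)·2·6/8³ = 153/64 kN
  M_B = M₀a(2b-a)/L² = (-17)·2·(2·6-2)/8² = -85/16 kN·m
Superposition: R_A = 2407/64 kN, M_A = 2713/48 kN·m, R_B = 2713/64 kN, M_B = -2815/48 kN·m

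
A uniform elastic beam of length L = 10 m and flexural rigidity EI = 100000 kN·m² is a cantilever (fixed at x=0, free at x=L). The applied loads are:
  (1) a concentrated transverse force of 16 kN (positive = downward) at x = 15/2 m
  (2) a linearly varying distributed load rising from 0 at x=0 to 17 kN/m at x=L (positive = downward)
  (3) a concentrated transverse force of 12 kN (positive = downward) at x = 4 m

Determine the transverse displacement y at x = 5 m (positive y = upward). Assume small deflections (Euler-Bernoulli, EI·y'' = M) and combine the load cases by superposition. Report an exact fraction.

y(5) = -110007/1600000 m

Load 1 — point force P=16 kN at a=15/2 m (b=L-a=5/2):
  y_1 = -Px²(3a-x)/(6EI)  [x≤a] = -16·5²·(3·(15/2)-5)/(6·100000) = -7/600 m
Load 2 — triangular load w₀=17 kN/m (0→w₀ over full span):
  y_2 = (w₀Lx³/12-w₀L²x²/6-w₀x⁵/(120L))/EI = (17·10·5³/12-17·10²·5²/6-17·5⁵/(120·10))/100000 = -2057/38400 m
Load 3 — point force P=12 kN at a=4 m (b=L-a=6):
  y_3 = -Pa²(3x-a)/(6EI)  [x>a] = -12·4²·(3·5-4)/(6·100000) = -11/3125 m
Superposition: y = Σ y_i = -110007/1600000 m ≈ -0.068754 m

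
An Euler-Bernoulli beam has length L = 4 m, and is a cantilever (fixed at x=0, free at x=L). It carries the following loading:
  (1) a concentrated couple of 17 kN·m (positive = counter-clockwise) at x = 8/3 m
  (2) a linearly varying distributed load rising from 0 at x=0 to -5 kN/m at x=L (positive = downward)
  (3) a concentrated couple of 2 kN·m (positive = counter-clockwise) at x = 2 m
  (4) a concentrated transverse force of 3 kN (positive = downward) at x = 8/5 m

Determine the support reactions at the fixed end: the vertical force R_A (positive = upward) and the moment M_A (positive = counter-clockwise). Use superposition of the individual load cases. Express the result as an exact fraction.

R_A = -7 kN, M_A = -613/15 kN·m

Load 1 — applied couple M₀=17 kN·m at a=8/3 m (b=L-a=4/3):
  R_A = 0 kN
  M_A = -M₀ = -17 kN·m
Load 2 — triangular load w₀=-5 kN/m (0→w₀ over full span):
  R_A = w₀L/2 = (-5)·4/2 = -10 kN
  M_A = w₀L²/3 = (-5)·4²/3 = -80/3 kN·m
Load 3 — applied couple M₀=2 kN·m at a=2 m (b=L-a=2):
  R_A = 0 kN
  M_A = -M₀ = -2 kN·m
Load 4 — point force P=3 kN at a=8/5 m (b=L-a=12/5):
  R_A = P = 3 kN
  M_A = Pa = 3·(8/5) = 24/5 kN·m
Superposition: R_A = -7 kN, M_A = -613/15 kN·m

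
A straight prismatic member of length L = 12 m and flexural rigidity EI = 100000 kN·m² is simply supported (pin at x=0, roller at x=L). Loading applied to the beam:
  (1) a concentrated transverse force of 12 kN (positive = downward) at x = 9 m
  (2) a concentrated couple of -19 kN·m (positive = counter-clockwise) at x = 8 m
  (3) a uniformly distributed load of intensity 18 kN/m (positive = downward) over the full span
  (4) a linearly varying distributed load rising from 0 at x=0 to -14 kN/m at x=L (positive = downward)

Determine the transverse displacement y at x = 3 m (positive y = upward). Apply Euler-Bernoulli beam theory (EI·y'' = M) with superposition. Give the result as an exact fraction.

y(3) = -1469/64000 m

Load 1 — point force P=12 kN at a=9 m (b=L-a=3):
  y_1 = -Pbx(L²-b²-x²)/(6LEI)  [x≤a] = -12·3·3·(12²-3²-3²)/(6·12·100000) = -189/100000 m
Load 2 — applied couple M₀=-19 kN·m at a=8 m (b=L-a=4):
  y_2 = (M₀x³/(6L)+C₁x)/EI  [x≤a] with C₁=M₀(3b²-L²)/(6L)=76/3 = ((-19)·3³/(6·12)+(76/3)·3)/100000 = 551/800000 m
Load 3 — uniform load w=18 kN/m over full span:
  y_3 = -wx(L³-2Lx²+x³)/(24EI) = -18·3·(12³-2·12·3²+3³)/(24·100000) = -13851/400000 m
Load 4 — triangular load w₀=-14 kN/m (0→w₀ over full span):
  y_4 = -w₀x(7L⁴-10L²x²+3x⁴)/(360LEI) = -(-14)·3·(7·12⁴-10·12²·3²+3·3⁴)/(360·12·100000) = 20601/1600000 m
Superposition: y = Σ y_i = -1469/64000 m ≈ -0.022953 m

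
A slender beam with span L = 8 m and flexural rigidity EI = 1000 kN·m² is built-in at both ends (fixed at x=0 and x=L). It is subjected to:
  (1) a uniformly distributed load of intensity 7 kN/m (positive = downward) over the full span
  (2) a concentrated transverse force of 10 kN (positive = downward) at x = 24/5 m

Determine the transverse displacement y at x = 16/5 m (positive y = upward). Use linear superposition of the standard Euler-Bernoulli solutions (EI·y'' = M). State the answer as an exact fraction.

y(16/5) = -104192/1171875 m

Load 1 — uniform load w=7 kN/m over full span:
  y_1 = -wx²(L-x)²/(24EI) = -7·(16/5)²·(8-(16/5))²/(24·1000) = -5376/78125 m
Load 2 — point force P=10 kN at a=24/5 m (b=L-a=16/5):
  y_2 = -Pb²x²(3aL-(3a+b)x)/(6L³EI)  [x≤a] = -10·(16/5)²·(16/5)²·(3·(24/5)·8-(3·(24/5)+(16/5))·(16/5))/(6·8³·1000) = -23552/1171875 m
Superposition: y = Σ y_i = -104192/1171875 m ≈ -0.088911 m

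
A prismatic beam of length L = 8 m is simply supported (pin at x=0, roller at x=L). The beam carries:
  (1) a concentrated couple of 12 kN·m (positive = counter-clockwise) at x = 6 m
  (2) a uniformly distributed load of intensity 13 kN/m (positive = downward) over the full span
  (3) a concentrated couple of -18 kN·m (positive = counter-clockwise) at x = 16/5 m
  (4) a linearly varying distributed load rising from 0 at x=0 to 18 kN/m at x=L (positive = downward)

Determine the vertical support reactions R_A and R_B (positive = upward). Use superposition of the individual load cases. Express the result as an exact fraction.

R_A = 301/4 kN, R_B = 403/4 kN

Load 1 — applied couple M₀=12 kN·m at a=6 m (b=L-a=2):
  R_A = M₀/L = 12/8 = 3/2 kN
  R_B = -M₀/L = -12/8 = -3/2 kN
Load 2 — uniform load w=13 kN/m over full span:
  R_A = wL/2 = 13·8/2 = 52 kN
  R_B = wL/2 = 13·8/2 = 52 kN
Load 3 — applied couple M₀=-18 kN·m at a=16/5 m (b=L-a=24/5):
  R_A = M₀/L = (-18)/8 = -9/4 kN
  R_B = -M₀/L = -(-18)/8 = 9/4 kN
Load 4 — triangular load w₀=18 kN/m (0→w₀ over full span):
  R_A = w₀L/6 = 18·8/6 = 24 kN
  R_B = w₀L/3 = 18·8/3 = 48 kN
Superposition: R_A = 301/4 kN, R_B = 403/4 kN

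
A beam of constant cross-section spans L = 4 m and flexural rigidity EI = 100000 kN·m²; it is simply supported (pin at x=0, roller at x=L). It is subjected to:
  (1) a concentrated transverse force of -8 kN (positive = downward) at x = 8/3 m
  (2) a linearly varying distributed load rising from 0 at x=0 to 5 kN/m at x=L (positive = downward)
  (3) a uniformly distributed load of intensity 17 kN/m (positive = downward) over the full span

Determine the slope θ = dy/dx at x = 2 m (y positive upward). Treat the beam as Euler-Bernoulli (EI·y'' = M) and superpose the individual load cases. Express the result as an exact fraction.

Load 1 — point force P=-8 kN at a=8/3 m (b=L-a=4/3):
  θ_1 = -Pb(L²-b²-3x²)/(6LEI)  [x≤a] = -(-8)·(4/3)·(4²-(4/3)²-3·2²)/(6·4·100000) = 1/101250 rad
Load 2 — triangular load w₀=5 kN/m (0→w₀ over full span):
  θ_2 = -w₀(7L⁴-30L²x²+15x⁴)/(360LEI) = -5·(7·4⁴-30·4²·2²+15·2⁴)/(360·4·100000) = -7/1800000 rad
Load 3 — uniform load w=17 kN/m over full span:
  θ_3 = -w(L³-6Lx²+4x³)/(24EI) = -17·(4³-6·4·2²+4·2³)/(24·100000) = 0 rad
Superposition: θ = Σ θ_i = 97/16200000 rad ≈ 0.000006 rad

θ(2) = 97/16200000 rad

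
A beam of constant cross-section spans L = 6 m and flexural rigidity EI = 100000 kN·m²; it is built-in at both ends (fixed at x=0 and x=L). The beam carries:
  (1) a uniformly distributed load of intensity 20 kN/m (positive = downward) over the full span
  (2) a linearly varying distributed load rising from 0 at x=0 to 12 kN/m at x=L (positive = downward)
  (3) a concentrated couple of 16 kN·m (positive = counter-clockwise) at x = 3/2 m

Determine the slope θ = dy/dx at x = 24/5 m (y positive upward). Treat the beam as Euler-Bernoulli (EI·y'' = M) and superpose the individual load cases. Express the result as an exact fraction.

Load 1 — uniform load w=20 kN/m over full span:
  θ_1 = -wx(L-x)(L-2x)/(12EI) = -20·(24/5)·(6-(24/5))·(6-2·(24/5))/(12·100000) = 27/78125 rad
Load 2 — triangular load w₀=12 kN/m (0→w₀ over full span):
  θ_2 = -w₀(2x(L-x)(L-2x)(x+2L)+x²(L-x)²)/(120LEI) = -12·(2·(24/5)·(6-(24/5))·(6-2·(24/5))·((24/5)+2·6)+(24/5)²·(6-(24/5))²)/(120·6·100000) = 216/1953125 rad
Load 3 — applied couple M₀=16 kN·m at a=3/2 m (b=L-a=9/2):
  θ_3 = (R_Ax²/2 - M_Ax - M₀(x-a))/EI  [x>a] with R_A=3, M_A=-3 = (3·(24/5)²/2 - (-3)·(24/5) - 16·((24/5)-(3/2)))/100000 = -3/78125 rad
Superposition: θ = Σ θ_i = 816/1953125 rad ≈ 0.000418 rad

θ(24/5) = 816/1953125 rad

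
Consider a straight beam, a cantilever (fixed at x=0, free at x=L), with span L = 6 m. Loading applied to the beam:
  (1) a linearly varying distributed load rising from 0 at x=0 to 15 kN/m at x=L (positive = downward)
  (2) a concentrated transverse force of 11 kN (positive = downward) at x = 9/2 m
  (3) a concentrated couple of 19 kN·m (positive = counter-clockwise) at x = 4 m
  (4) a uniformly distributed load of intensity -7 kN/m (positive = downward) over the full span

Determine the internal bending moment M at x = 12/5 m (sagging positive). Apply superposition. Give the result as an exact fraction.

Load 1 — triangular load w₀=15 kN/m (0→w₀ over full span):
  M_1 = w₀Lx/2 - w₀L²/3 - w₀x³/(6L) = 15·6·(12/5)/2 - 15·6²/3 - 15·(12/5)³/(6·6) = -1944/25 kN·m
Load 2 — point force P=11 kN at a=9/2 m (b=L-a=3/2):
  M_2 = -P(a-x)  [x≤a] = -11·((9/2)-(12/5)) = -231/10 kN·m
Load 3 — applied couple M₀=19 kN·m at a=4 m (b=L-a=2):
  M_3 = M₀  [x≤a] = 19 = 19 kN·m
Load 4 — uniform load w=-7 kN/m over full span:
  M_4 = -w(L-x)²/2 = -(-7)·(6-(12/5))²/2 = 1134/25 kN·m
Superposition: M = Σ M_i = -73/2 kN·m ≈ -36.500000 kN·m

M(12/5) = -73/2 kN·m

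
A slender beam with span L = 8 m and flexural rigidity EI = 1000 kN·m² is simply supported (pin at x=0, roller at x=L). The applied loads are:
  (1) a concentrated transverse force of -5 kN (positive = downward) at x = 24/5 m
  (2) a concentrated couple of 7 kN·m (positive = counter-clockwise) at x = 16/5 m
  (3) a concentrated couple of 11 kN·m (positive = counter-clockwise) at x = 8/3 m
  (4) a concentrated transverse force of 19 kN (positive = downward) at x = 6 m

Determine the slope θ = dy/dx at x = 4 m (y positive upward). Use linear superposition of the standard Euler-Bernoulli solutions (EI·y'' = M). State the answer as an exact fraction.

θ(4) = -379/90000 rad

Load 1 — point force P=-5 kN at a=24/5 m (b=L-a=16/5):
  θ_1 = -Pb(L²-b²-3x²)/(6LEI)  [x≤a] = -(-5)·(16/5)·(8²-(16/5)²-3·4²)/(6·8·1000) = 6/3125 rad
Load 2 — applied couple M₀=7 kN·m at a=16/5 m (b=L-a=24/5):
  θ_2 = (M₀x²/(2L)-M₀(x-a)+C₁)/EI  [x>a] with C₁=M₀(3b²-L²)/(6L)=56/75 = (7·4²/(2·8)-7·(4-(16/5))+(56/75))/1000 = 161/75000 rad
Load 3 — applied couple M₀=11 kN·m at a=8/3 m (b=L-a=16/3):
  θ_3 = (M₀x²/(2L)-M₀(x-a)+C₁)/EI  [x>a] with C₁=M₀(3b²-L²)/(6L)=44/9 = (11·4²/(2·8)-11·(4-(8/3))+(44/9))/1000 = 11/9000 rad
Load 4 — point force P=19 kN at a=6 m (b=L-a=2):
  θ_4 = -Pb(L²-b²-3x²)/(6LEI)  [x≤a] = -19·2·(8²-2²-3·4²)/(6·8·1000) = -19/2000 rad
Superposition: θ = Σ θ_i = -379/90000 rad ≈ -0.004211 rad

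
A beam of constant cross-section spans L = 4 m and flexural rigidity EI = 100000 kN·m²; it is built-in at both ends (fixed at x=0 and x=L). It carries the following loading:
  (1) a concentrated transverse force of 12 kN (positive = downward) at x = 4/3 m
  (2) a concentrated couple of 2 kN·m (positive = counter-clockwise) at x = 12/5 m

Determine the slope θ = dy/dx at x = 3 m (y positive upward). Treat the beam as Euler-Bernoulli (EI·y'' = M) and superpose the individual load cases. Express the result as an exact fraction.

Load 1 — point force P=12 kN at a=4/3 m (b=L-a=8/3):
  θ_1 = Pa²(L-x)(2bL-(3b+a)(L-x))/(2L³EI)  [x>a] = 12·(4/3)²·(4-3)·(2·(8/3)·4-(3·(8/3)+(4/3))·(4-3))/(2·4³·100000) = 1/50000 rad
Load 2 — applied couple M₀=2 kN·m at a=12/5 m (b=L-a=8/5):
  θ_2 = (R_Ax²/2 - M_Ax - M₀(x-a))/EI  [x>a] with R_A=18/25, M_A=16/25 = ((18/25)·3²/2 - (16/25)·3 - 2·(3-(12/5)))/100000 = 3/2500000 rad
Superposition: θ = Σ θ_i = 53/2500000 rad ≈ 0.000021 rad

θ(3) = 53/2500000 rad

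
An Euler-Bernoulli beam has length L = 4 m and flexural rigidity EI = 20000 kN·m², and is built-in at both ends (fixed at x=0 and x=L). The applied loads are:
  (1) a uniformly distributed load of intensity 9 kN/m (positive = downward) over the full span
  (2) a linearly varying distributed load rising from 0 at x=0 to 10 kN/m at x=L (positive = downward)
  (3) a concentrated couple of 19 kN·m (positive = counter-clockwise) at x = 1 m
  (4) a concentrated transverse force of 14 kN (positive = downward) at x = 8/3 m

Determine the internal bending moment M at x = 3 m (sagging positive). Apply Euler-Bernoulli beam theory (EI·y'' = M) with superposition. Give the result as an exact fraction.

M(3) = 4825/864 kN·m

Load 1 — uniform load w=9 kN/m over full span:
  M_1 = wLx/2 - wL²/12 - wx²/2 = 9·4·3/2 - 9·4²/12 - 9·3²/2 = 3/2 kN·m
Load 2 — triangular load w₀=10 kN/m (0→w₀ over full span):
  M_2 = 3w₀Lx/20 - w₀L²/30 - w₀x³/(6L) = 3·10·4·3/20 - 10·4²/30 - 10·3³/(6·4) = 17/12 kN·m
Load 3 — applied couple M₀=19 kN·m at a=1 m (b=L-a=3):
  M_3 = R_Ax - M_A - M₀  [x>a] with R_A=171/32, M_A=-57/16 = (171/32)·3 - (-57/16) - 19 = 19/32 kN·m
Load 4 — point force P=14 kN at a=8/3 m (b=L-a=4/3):
  M_4 = Pa²(a+3b)(L-x)/L³ - Pa²b/L²  [x>a] = 14·(8/3)²·((8/3)+3·(4/3))·(4-3)/4³ - 14·(8/3)²·(4/3)/4² = 56/27 kN·m
Superposition: M = Σ M_i = 4825/864 kN·m ≈ 5.584491 kN·m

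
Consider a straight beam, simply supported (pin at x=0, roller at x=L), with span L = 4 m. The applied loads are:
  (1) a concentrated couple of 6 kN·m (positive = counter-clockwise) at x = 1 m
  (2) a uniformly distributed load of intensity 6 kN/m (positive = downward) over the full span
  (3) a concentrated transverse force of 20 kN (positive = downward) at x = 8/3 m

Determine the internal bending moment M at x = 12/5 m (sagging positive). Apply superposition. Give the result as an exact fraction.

Load 1 — applied couple M₀=6 kN·m at a=1 m (b=L-a=3):
  M_1 = M₀x/L - M₀  [x>a] = 6·(12/5)/4 - 6 = -12/5 kN·m
Load 2 — uniform load w=6 kN/m over full span:
  M_2 = wx(L-x)/2 = 6·(12/5)·(4-(12/5))/2 = 288/25 kN·m
Load 3 — point force P=20 kN at a=8/3 m (b=L-a=4/3):
  M_3 = Pbx/L  [x≤a] = 20·(4/3)·(12/5)/4 = 16 kN·m
Superposition: M = Σ M_i = 628/25 kN·m ≈ 25.120000 kN·m

M(12/5) = 628/25 kN·m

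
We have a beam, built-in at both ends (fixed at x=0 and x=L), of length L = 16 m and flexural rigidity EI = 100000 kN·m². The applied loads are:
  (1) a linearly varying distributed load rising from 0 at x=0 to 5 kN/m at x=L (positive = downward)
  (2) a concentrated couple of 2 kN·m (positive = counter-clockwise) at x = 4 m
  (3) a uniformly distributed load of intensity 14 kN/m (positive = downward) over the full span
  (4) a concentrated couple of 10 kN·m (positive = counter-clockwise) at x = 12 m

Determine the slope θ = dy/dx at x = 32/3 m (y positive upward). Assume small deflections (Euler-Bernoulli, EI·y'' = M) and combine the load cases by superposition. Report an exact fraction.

θ(32/3) = 6353/1518750 rad

Load 1 — triangular load w₀=5 kN/m (0→w₀ over full span):
  θ_1 = -w₀(2x(L-x)(L-2x)(x+2L)+x²(L-x)²)/(120LEI) = -5·(2·(32/3)·(16-(32/3))·(16-2·(32/3))·((32/3)+2·16)+(32/3)²·(16-(32/3))²)/(120·16·100000) = 448/759375 rad
Load 2 — applied couple M₀=2 kN·m at a=4 m (b=L-a=12):
  θ_2 = (R_Ax²/2 - M_Ax - M₀(x-a))/EI  [x>a] with R_A=9/64, M_A=-3/8 = ((9/64)·(32/3)²/2 - (-3/8)·(32/3) - 2·((32/3)-4))/100000 = -1/75000 rad
Load 3 — uniform load w=14 kN/m over full span:
  θ_3 = -wx(L-x)(L-2x)/(12EI) = -14·(32/3)·(16-(32/3))·(16-2·(32/3))/(12·100000) = 896/253125 rad
Load 4 — applied couple M₀=10 kN·m at a=12 m (b=L-a=4):
  θ_4 = (R_Ax²/2 - M_Ax)/EI  [x≤a] with R_A=45/64, M_A=25/8 = ((45/64)·(32/3)²/2 - (25/8)·(32/3))/100000 = 1/15000 rad
Superposition: θ = Σ θ_i = 6353/1518750 rad ≈ 0.004183 rad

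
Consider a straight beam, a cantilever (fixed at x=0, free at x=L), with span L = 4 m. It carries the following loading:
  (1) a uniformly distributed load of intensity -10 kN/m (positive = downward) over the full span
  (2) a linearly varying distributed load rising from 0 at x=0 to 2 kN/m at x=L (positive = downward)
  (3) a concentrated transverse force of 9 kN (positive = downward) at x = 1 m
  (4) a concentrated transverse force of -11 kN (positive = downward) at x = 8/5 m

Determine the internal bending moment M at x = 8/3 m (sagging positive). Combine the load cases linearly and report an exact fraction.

Load 1 — uniform load w=-10 kN/m over full span:
  M_1 = -w(L-x)²/2 = -(-10)·(4-(8/3))²/2 = 80/9 kN·m
Load 2 — triangular load w₀=2 kN/m (0→w₀ over full span):
  M_2 = w₀Lx/2 - w₀L²/3 - w₀x³/(6L) = 2·4·(8/3)/2 - 2·4²/3 - 2·(8/3)³/(6·4) = -128/81 kN·m
Load 3 — point force P=9 kN at a=1 m (b=L-a=3):
  M_3 = 0  [x>a] = 0 kN·m
Load 4 — point force P=-11 kN at a=8/5 m (b=L-a=12/5):
  M_4 = 0  [x>a] = 0 kN·m
Superposition: M = Σ M_i = 592/81 kN·m ≈ 7.308642 kN·m

M(8/3) = 592/81 kN·m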